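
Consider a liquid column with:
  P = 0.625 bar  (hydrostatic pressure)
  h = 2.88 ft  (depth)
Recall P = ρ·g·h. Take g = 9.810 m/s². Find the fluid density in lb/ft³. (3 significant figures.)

453 lb/ft³

Solving P = ρ·g·h for ρ: ρ = P/(g·h).
P = 0.625 bar = 62500 Pa; h = 2.88 ft = 0.8778 m; g = 9.810 m/s².
ρ = 7258 kg/m³
7258 kg/m³ × (1 lb/ft³ / 16.02 kg/m³) = 453.1 lb/ft³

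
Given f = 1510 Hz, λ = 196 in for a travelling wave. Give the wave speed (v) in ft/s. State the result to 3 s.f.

24700 ft/s

Directly: v = fλ.
f = 1510 Hz; λ = 196 in = 4.978 m.
v = 7517 m/s
7517 m/s × (1 ft/s / 0.3048 m/s) = 24663 ft/s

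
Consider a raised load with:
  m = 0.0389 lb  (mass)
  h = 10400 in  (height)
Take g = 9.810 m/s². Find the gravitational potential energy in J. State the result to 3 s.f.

Directly: PE = mgh.
m = 0.0389 lb = 0.01764 kg; h = 10400 in = 264.2 m; g = 9.810 m/s².
PE = 45.72 J

45.7 J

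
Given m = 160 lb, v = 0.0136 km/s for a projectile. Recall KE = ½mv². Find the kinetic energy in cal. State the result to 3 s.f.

Directly: KE = ½mv².
m = 160 lb = 72.57 kg; v = 0.0136 km/s = 13.60 m/s.
KE = 6712 J  (the unit combination reduces to kg·m²/s² = J)
6712 J × (1 cal / 4.184 J) = 1604 cal

1600 cal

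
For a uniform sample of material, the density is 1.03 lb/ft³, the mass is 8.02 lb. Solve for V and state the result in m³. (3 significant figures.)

0.220 m³

Rearranging: V = m/ρ.
ρ = 1.03 lb/ft³ = 16.50 kg/m³; m = 8.02 lb = 3.638 kg.
V = 0.2205 m³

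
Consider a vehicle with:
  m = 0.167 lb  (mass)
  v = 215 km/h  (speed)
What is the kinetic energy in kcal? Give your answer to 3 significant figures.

Directly: KE = ½mv².
m = 0.167 lb = 0.07575 kg; v = 215 km/h = 59.72 m/s.
KE = 135.1 J
135.1 J × (1 kcal / 4184 J) = 0.03229 kcal

0.0323 kcal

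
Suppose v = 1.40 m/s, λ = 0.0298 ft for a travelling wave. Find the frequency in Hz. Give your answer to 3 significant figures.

Rearranging: f = v/λ.
v = 1.40 m/s; λ = 0.0298 ft = 0.009083 m.
f = 154.1 Hz

154 Hz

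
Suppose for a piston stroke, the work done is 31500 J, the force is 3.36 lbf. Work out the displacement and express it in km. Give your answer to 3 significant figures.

2.11 km

Rearranging: d = W/F.
W = 31500 J; F = 3.36 lbf = 14.95 N.
d = 2108 m
2108 m × (1 km / 1000 m) = 2.108 km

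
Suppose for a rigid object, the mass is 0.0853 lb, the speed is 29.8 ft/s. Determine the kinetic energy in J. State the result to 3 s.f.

KE is given directly by: KE = ½mv².
m = 0.0853 lb = 0.03869 kg; v = 29.8 ft/s = 9.083 m/s.
KE = 1.596 J  (the unit combination reduces to kg·m²/s² = J)

1.60 J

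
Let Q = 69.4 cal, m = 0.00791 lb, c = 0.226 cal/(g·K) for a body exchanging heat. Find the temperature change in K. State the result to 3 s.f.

Rearranging: ΔT = Q/(m·c).
Q = 69.4 cal = 290.4 J; m = 0.00791 lb = 0.003588 kg; c = 0.226 cal/(g·K) = 945.6 J/(kg·K).
ΔT = 85.59 K

85.6 K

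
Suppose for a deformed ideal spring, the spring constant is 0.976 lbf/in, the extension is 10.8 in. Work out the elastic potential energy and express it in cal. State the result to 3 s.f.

1.54 cal

U is given directly by: U = ½kx².
k = 0.976 lbf/in = 170.9 N/m; x = 10.8 in = 0.2743 m.
U = 6.431 J  (the unit combination reduces to kg·m²/s² = J)
6.431 J × (1 cal / 4.184 J) = 1.537 cal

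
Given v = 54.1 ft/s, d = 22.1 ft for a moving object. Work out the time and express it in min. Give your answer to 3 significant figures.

Rearranging: t = d/v.
v = 54.1 ft/s = 16.49 m/s; d = 22.1 ft = 6.736 m.
t = 0.4085 s
0.4085 s × (1 min / 60.00 s) = 0.006808 min

0.00681 min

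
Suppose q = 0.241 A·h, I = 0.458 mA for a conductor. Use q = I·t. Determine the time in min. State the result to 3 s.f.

Rearranging q = I·t for t: t = q/I.
q = 0.241 A·h = 867.6 C; I = 0.458 mA = 4.580×10^-4 A.
t = 1.894×10^6 s
1.894×10^6 s × (1 min / 60.00 s) = 31572 min

31600 min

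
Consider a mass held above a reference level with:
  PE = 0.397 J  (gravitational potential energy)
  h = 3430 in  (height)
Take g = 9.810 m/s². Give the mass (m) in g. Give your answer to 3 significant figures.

Rearranging: m = PE/(g·h).
PE = 0.397 J; h = 3430 in = 87.12 m; g = 9.810 m/s².
m = 4.645×10^-4 kg
4.645×10^-4 kg × (1 g / 0.001000 kg) = 0.4645 g

0.465 g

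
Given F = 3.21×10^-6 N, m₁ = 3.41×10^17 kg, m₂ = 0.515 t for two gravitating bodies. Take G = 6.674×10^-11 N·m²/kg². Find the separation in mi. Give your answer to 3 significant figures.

From Newton's law of gravitation: r = √(G·m₁m₂/F).
F = 3.21×10^-6 N; m₁ = 3.41×10^17 kg; m₂ = 0.515 t = 515.0 kg; G = 6.674×10^-11 N·m²/kg².
r = 6.043×10^7 m
6.043×10^7 m × (1 mi / 1609 m) = 37547 mi

37500 mi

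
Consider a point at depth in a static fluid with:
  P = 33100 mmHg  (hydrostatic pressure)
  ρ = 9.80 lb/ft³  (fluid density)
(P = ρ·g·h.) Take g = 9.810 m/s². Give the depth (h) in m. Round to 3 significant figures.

2870 m

Solving P = ρ·g·h for h: h = P/(ρ·g).
P = 33100 mmHg = 4.413×10^6 Pa; ρ = 9.80 lb/ft³ = 157.0 kg/m³; g = 9.810 m/s².
h = 2866 m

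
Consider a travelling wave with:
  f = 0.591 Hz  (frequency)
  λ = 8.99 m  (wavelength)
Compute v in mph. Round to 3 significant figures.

v is given directly by: v = fλ.
f = 0.591 Hz; λ = 8.99 m.
v = 5.313 m/s
5.313 m/s × (1 mph / 0.4470 m/s) = 11.89 mph

11.9 mph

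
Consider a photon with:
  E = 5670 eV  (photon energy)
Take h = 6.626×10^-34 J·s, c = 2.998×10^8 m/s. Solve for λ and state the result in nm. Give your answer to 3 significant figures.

0.219 nm

Rearranging E = h·c/λ for λ: λ = hc/E.
E = 5670 eV = 9.084×10^-16 J; h = 6.626×10^-34 J·s; c = 2.998×10^8 m/s.
λ = 2.187×10^-10 m
2.187×10^-10 m × (1 nm / 1.000×10^-9 m) = 0.2187 nm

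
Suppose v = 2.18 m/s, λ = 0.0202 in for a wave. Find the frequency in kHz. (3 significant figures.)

Rearranging v = f·λ for f: f = v/λ.
v = 2.18 m/s; λ = 0.0202 in = 5.131×10^-4 m.
f = 4249 Hz
4249 Hz × (1 kHz / 1000 Hz) = 4.249 kHz

4.25 kHz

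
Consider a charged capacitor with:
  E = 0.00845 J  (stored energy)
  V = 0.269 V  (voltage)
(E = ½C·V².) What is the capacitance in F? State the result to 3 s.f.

Rearranging E = ½C·V² for C: C = 2E/V².
E = 0.00845 J; V = 0.269 V.
C = 0.2336 F

0.234 F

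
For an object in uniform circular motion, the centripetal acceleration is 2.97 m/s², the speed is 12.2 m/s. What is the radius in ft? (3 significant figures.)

164 ft

Rearranging a = v²/r for r: r = v²/a.
a = 2.97 m/s²; v = 12.2 m/s.
r = 50.11 m
50.11 m × (1 ft / 0.3048 m) = 164.4 ft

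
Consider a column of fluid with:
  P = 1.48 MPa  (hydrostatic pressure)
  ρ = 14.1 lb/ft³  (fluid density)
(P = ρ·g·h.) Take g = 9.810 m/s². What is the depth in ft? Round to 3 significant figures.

2190 ft

Solving P = ρ·g·h for h: h = P/(ρ·g).
P = 1.48 MPa = 1.480×10^6 Pa; ρ = 14.1 lb/ft³ = 225.9 kg/m³; g = 9.810 m/s².
h = 668.0 m
668.0 m × (1 ft / 0.3048 m) = 2191 ft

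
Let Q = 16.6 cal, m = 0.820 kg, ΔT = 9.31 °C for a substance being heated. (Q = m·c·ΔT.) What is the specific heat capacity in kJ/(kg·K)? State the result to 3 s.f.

0.00910 kJ/(kg·K)

Rearranging Q = m·c·ΔT for c: c = Q/(m·ΔT).
Q = 16.6 cal = 69.45 J; m = 0.820 kg; ΔT = 9.31 °C = 9.310 K.
c = 9.098 J/(kg·K)
9.098 J/(kg·K) × (1 kJ/(kg·K) / 1000 J/(kg·K)) = 0.009098 kJ/(kg·K)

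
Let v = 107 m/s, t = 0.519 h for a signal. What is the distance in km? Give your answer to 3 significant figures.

Rearranging v = d/t for d: d = v·t.
v = 107 m/s; t = 0.519 h = 1868 s.
d = 1.999×10^5 m
1.999×10^5 m × (1 km / 1000 m) = 199.9 km

200 km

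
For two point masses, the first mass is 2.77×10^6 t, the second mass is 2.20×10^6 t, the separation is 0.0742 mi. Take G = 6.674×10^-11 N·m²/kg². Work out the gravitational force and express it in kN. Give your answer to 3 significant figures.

28.5 kN

Directly: F = Gm₁m₂/r².
m₁ = 2.77×10^6 t = 2.770×10^9 kg; m₂ = 2.20×10^6 t = 2.200×10^9 kg; r = 0.0742 mi = 119.4 m; G = 6.674×10^-11 N·m²/kg².
F = 28522 N
28522 N × (1 kN / 1000 N) = 28.52 kN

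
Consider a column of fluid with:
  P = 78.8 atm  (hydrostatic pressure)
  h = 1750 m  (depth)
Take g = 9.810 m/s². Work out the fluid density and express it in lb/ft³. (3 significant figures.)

Rearranging P = ρ·g·h for ρ: ρ = P/(g·h).
P = 78.8 atm = 7.984×10^6 Pa; h = 1750 m; g = 9.810 m/s².
ρ = 465.1 kg/m³
465.1 kg/m³ × (1 lb/ft³ / 16.02 kg/m³) = 29.03 lb/ft³

29.0 lb/ft³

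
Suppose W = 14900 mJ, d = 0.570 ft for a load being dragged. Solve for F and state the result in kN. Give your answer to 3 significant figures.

0.0858 kN

Rearranging: F = W/d.
W = 14900 mJ = 14.90 J; d = 0.570 ft = 0.1737 m.
F = 85.76 N
85.76 N × (1 kN / 1000 N) = 0.08576 kN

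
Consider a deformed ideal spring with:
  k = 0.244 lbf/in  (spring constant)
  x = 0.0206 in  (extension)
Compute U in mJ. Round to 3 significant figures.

U is given directly by: U = ½kx².
k = 0.244 lbf/in = 42.73 N/m; x = 0.0206 in = 5.232×10^-4 m.
U = 5.849×10^-6 J
5.849×10^-6 J × (1 mJ / 0.001000 J) = 0.005849 mJ

0.00585 mJ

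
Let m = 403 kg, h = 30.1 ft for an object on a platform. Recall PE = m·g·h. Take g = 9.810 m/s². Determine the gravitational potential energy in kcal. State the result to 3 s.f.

PE is given directly by: PE = mgh.
m = 403 kg; h = 30.1 ft = 9.174 m; g = 9.810 m/s².
PE = 36271 J
36271 J × (1 kcal / 4184 J) = 8.669 kcal

8.67 kcal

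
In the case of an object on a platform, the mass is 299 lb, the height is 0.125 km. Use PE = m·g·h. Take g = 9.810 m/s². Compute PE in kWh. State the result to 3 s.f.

PE is given directly by: PE = mgh.
m = 299 lb = 135.6 kg; h = 0.125 km = 125.0 m; g = 9.810 m/s².
PE = 1.663×10^5 J
1.663×10^5 J × (1 kWh / 3.600×10^6 J) = 0.04620 kWh

0.0462 kWh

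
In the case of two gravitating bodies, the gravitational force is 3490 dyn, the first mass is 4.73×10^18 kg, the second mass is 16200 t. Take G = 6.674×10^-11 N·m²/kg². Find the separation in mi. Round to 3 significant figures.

2.38×10^5 mi

From Newton's law of gravitation: r = √(G·m₁m₂/F).
F = 3490 dyn = 0.03490 N; m₁ = 4.73×10^18 kg; m₂ = 16200 t = 1.620×10^7 kg; G = 6.674×10^-11 N·m²/kg².
r = 3.828×10^8 m
3.828×10^8 m × (1 mi / 1609 m) = 2.379×10^5 mi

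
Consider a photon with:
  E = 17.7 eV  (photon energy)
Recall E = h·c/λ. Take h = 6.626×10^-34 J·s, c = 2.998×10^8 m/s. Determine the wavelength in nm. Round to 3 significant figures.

Rearranging: λ = hc/E.
E = 17.7 eV = 2.836×10^-18 J; h = 6.626×10^-34 J·s; c = 2.998×10^8 m/s.
λ = 7.005×10^-8 m
7.005×10^-8 m × (1 nm / 1.000×10^-9 m) = 70.05 nm

70.0 nm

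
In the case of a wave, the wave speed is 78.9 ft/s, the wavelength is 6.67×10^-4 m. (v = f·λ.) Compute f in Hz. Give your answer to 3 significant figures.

36100 Hz

Solving v = f·λ for f: f = v/λ.
v = 78.9 ft/s = 24.05 m/s; λ = 6.67×10^-4 m.
f = 36055 Hz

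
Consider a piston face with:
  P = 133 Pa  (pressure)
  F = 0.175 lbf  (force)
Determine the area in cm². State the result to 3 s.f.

58.5 cm²

Rearranging P = F/A for A: A = F/P.
P = 133 Pa; F = 0.175 lbf = 0.7784 N.
A = 0.005853 m²
0.005853 m² × (1 cm² / 1.000×10^-4 m²) = 58.53 cm²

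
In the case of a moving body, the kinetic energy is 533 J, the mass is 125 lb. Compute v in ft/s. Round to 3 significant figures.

Rearranging: v = √(2·KE/m).
KE = 533 J; m = 125 lb = 56.70 kg.
v = 4.336 m/s
4.336 m/s × (1 ft/s / 0.3048 m/s) = 14.23 ft/s

14.2 ft/s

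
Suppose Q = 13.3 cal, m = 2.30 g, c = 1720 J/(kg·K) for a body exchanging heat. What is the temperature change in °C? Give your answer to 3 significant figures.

Rearranging Q = m·c·ΔT for ΔT: ΔT = Q/(m·c).
Q = 13.3 cal = 55.65 J; m = 2.30 g = 0.002300 kg; c = 1720 J/(kg·K).
ΔT = 14.07 K
Since 1 °C = 1 K, 14.07 °C.

14.1 °C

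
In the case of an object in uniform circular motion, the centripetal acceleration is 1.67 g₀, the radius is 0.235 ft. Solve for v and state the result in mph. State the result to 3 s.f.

Rearranging a = v²/r for v: v = √(a·r).
a = 1.67 g₀ = 16.38 m/s²; r = 0.235 ft = 0.07163 m.
v = 1.083 m/s
1.083 m/s × (1 mph / 0.4470 m/s) = 2.423 mph

2.42 mph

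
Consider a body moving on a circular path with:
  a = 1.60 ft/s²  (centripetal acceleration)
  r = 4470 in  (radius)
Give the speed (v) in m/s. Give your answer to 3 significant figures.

Solving a = v²/r for v: v = √(a·r).
a = 1.60 ft/s² = 0.4877 m/s²; r = 4470 in = 113.5 m.
v = 7.441 m/s

7.44 m/s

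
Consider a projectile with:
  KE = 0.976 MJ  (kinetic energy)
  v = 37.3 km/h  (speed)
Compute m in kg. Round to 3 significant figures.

Rearranging: m = 2·KE/v².
KE = 0.976 MJ = 9.760×10^5 J; v = 37.3 km/h = 10.36 m/s.
m = 18183 kg

18200 kg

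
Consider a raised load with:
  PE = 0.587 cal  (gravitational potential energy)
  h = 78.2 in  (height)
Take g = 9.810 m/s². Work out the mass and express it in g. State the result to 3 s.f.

126 g

Rearranging: m = PE/(g·h).
PE = 0.587 cal = 2.456 J; h = 78.2 in = 1.986 m; g = 9.810 m/s².
m = 0.1260 kg
0.1260 kg × (1 g / 0.001000 kg) = 126.0 g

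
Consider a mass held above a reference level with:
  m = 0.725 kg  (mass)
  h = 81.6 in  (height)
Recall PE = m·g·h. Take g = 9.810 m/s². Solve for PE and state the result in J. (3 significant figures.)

14.7 J

PE is given directly by: PE = mgh.
m = 0.725 kg; h = 81.6 in = 2.073 m; g = 9.810 m/s².
PE = 14.74 J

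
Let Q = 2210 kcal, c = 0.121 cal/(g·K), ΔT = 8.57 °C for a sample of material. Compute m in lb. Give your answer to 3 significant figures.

4700 lb

Rearranging Q = m·c·ΔT for m: m = Q/(c·ΔT).
Q = 2210 kcal = 9.247×10^6 J; c = 0.121 cal/(g·K) = 506.3 J/(kg·K); ΔT = 8.57 °C = 8.570 K.
m = 2131 kg
2131 kg × (1 lb / 0.4536 kg) = 4699 lb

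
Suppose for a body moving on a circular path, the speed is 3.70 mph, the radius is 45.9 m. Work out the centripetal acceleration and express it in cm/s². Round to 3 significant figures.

a is given directly by: a = v²/r.
v = 3.70 mph = 1.654 m/s; r = 45.9 m.
a = 0.05961 m/s²
0.05961 m/s² × (1 cm/s² / 0.01000 m/s²) = 5.961 cm/s²

5.96 cm/s²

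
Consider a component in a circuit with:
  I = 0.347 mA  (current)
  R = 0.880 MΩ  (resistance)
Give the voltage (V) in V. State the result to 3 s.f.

305 V

Directly: V = IR.
I = 0.347 mA = 3.470×10^-4 A; R = 0.880 MΩ = 8.800×10^5 Ω.
V = 305.4 V  (the unit combination reduces to kg·m²/(A·s³) = V)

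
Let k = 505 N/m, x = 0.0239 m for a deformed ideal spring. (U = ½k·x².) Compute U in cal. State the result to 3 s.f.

0.0345 cal

Directly: U = ½kx².
k = 505 N/m; x = 0.0239 m.
U = 0.1442 J
0.1442 J × (1 cal / 4.184 J) = 0.03447 cal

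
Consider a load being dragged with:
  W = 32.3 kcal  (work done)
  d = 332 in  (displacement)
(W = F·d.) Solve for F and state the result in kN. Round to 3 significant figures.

Rearranging: F = W/d.
W = 32.3 kcal = 1.351×10^5 J; d = 332 in = 8.433 m.
F = 16026 N
16026 N × (1 kN / 1000 N) = 16.03 kN

16.0 kN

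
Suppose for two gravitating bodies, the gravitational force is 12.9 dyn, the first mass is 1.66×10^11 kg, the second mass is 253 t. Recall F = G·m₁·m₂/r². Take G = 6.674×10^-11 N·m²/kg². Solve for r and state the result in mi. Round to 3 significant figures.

91.6 mi

From Newton's law of gravitation: r = √(G·m₁m₂/F).
F = 12.9 dyn = 1.290×10^-4 N; m₁ = 1.66×10^11 kg; m₂ = 253 t = 2.530×10^5 kg; G = 6.674×10^-11 N·m²/kg².
r = 1.474×10^5 m
1.474×10^5 m × (1 mi / 1609 m) = 91.59 mi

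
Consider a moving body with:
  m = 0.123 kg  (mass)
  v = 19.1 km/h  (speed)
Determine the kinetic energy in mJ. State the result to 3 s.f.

KE is given directly by: KE = ½mv².
m = 0.123 kg; v = 19.1 km/h = 5.306 m/s.
KE = 1.731 J
1.731 J × (1 mJ / 0.001000 J) = 1731 mJ

1730 mJ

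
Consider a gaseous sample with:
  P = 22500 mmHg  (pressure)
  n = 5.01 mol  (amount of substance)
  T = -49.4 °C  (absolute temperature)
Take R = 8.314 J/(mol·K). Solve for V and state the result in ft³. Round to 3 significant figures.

0.110 ft³

From the ideal-gas law: V = nRT/P.
P = 22500 mmHg = 3.000×10^6 Pa; n = 5.01 mol; T = -49.4 °C = 223.7 K; R = 8.314 J/(mol·K).
V = 0.003107 m³
0.003107 m³ × (1 ft³ / 0.02832 m³) = 0.1097 ft³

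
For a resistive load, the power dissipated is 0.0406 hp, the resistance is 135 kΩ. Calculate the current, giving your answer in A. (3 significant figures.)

0.0150 A

Rearranging: I = √(P/R).
P = 0.0406 hp = 30.28 W; R = 135 kΩ = 1.350×10^5 Ω.
I = 0.01498 A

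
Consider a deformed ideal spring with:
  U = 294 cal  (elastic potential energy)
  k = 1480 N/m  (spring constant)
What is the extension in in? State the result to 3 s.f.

Solving U = ½k·x² for x: x = √(2U/k).
U = 294 cal = 1230 J; k = 1480 N/m.
x = 1.289 m
1.289 m × (1 in / 0.02540 m) = 50.76 in

50.8 in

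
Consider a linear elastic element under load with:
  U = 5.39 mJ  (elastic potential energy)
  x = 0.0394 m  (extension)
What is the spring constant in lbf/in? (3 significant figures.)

0.0397 lbf/in

Solving U = ½k·x² for k: k = 2U/x².
U = 5.39 mJ = 0.005390 J; x = 0.0394 m.
k = 6.944 N/m
6.944 N/m × (1 lbf/in / 175.1 N/m) = 0.03965 lbf/in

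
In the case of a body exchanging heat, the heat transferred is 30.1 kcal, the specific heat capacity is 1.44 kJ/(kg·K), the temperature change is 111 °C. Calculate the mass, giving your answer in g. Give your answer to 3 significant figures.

Rearranging: m = Q/(c·ΔT).
Q = 30.1 kcal = 1.259×10^5 J; c = 1.44 kJ/(kg·K) = 1440 J/(kg·K); ΔT = 111 °C = 111.0 K.
m = 0.7879 kg
0.7879 kg × (1 g / 0.001000 kg) = 787.9 g

788 g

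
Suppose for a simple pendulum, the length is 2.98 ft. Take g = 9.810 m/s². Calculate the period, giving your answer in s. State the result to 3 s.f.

1.91 s

Directly: T = 2π√(L/g).
L = 2.98 ft = 0.9083 m; g = 9.810 m/s².
T = 1.912 s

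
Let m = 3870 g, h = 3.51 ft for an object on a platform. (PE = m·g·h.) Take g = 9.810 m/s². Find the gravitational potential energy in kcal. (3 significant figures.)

PE is given directly by: PE = mgh.
m = 3870 g = 3.870 kg; h = 3.51 ft = 1.070 m; g = 9.810 m/s².
PE = 40.62 J  (the unit combination reduces to kg·m²/s² = J)
40.62 J × (1 kcal / 4184 J) = 0.009708 kcal

0.00971 kcal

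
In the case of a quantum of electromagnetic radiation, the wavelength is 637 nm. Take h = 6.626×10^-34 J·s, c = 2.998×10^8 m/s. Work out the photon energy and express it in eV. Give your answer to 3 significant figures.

Directly: E = hc/λ.
λ = 637 nm = 6.370×10^-7 m; h = 6.626×10^-34 J·s; c = 2.998×10^8 m/s.
E = 3.118×10^-19 J
3.118×10^-19 J × (1 eV / 1.602×10^-19 J) = 1.946 eV

1.95 eV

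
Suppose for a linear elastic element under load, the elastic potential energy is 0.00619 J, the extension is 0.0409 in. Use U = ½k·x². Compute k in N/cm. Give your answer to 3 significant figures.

Rearranging: k = 2U/x².
U = 0.00619 J; x = 0.0409 in = 0.001039 m.
k = 11471 N/m
11471 N/m × (1 N/cm / 100.0 N/m) = 114.7 N/cm

115 N/cm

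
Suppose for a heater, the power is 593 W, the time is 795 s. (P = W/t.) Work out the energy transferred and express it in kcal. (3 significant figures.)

113 kcal

Solving P = W/t for W: W = P·t.
P = 593 W; t = 795 s.
W = 4.714×10^5 J
4.714×10^5 J × (1 kcal / 4184 J) = 112.7 kcal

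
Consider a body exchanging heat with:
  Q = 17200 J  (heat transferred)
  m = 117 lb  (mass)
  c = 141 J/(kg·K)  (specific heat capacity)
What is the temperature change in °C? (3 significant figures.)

Solving Q = m·c·ΔT for ΔT: ΔT = Q/(m·c).
Q = 17200 J; m = 117 lb = 53.07 kg; c = 141 J/(kg·K).
ΔT = 2.299 K
Since 1 °C = 1 K, 2.299 °C.

2.30 °C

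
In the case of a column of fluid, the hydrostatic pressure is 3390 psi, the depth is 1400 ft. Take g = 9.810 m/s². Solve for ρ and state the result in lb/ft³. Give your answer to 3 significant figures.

Solving P = ρ·g·h for ρ: ρ = P/(g·h).
P = 3390 psi = 2.337×10^7 Pa; h = 1400 ft = 426.7 m; g = 9.810 m/s².
ρ = 5584 kg/m³
5584 kg/m³ × (1 lb/ft³ / 16.02 kg/m³) = 348.6 lb/ft³

349 lb/ft³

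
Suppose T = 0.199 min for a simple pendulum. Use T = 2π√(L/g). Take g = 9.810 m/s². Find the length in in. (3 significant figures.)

1390 in

Rearranging T = 2π√(L/g) for L: L = g·(T/2π)².
T = 0.199 min = 11.94 s; g = 9.810 m/s².
L = 35.43 m
35.43 m × (1 in / 0.02540 m) = 1395 in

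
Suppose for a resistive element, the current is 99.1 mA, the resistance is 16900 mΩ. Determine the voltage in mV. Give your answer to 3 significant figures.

1670 mV

V is given directly by: V = IR.
I = 99.1 mA = 0.09910 A; R = 16900 mΩ = 16.90 Ω.
V = 1.675 V
1.675 V × (1 mV / 0.001000 V) = 1675 mV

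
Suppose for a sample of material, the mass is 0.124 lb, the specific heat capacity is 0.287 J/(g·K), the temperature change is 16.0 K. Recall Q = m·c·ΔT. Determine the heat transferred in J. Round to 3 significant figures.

258 J

Directly: Q = mcΔT.
m = 0.124 lb = 0.05625 kg; c = 0.287 J/(g·K) = 287.0 J/(kg·K); ΔT = 16.0 K.
Q = 258.3 J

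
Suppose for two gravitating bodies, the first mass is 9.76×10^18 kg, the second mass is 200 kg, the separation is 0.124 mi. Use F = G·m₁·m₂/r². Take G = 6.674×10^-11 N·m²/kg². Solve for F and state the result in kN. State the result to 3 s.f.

From Newton's law of gravitation: F = Gm₁m₂/r².
m₁ = 9.76×10^18 kg; m₂ = 200 kg; r = 0.124 mi = 199.6 m; G = 6.674×10^-11 N·m²/kg².
F = 3.271×10^6 N
3.271×10^6 N × (1 kN / 1000 N) = 3271 kN

3270 kN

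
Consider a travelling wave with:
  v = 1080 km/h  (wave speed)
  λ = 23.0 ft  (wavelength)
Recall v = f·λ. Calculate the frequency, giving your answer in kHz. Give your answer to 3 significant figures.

Solving v = f·λ for f: f = v/λ.
v = 1080 km/h = 300.0 m/s; λ = 23.0 ft = 7.010 m.
f = 42.79 Hz
42.79 Hz × (1 kHz / 1000 Hz) = 0.04279 kHz

0.0428 kHz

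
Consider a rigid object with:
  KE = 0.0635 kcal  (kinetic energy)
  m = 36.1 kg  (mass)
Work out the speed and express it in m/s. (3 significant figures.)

Rearranging: v = √(2·KE/m).
KE = 0.0635 kcal = 265.7 J; m = 36.1 kg.
v = 3.837 m/s

3.84 m/s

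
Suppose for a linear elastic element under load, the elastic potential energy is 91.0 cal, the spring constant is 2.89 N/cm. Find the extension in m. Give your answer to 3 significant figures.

1.62 m

Rearranging U = ½k·x² for x: x = √(2U/k).
U = 91.0 cal = 380.7 J; k = 2.89 N/cm = 289.0 N/m.
x = 1.623 m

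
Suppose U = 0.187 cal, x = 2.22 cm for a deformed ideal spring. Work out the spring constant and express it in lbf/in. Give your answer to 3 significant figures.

18.1 lbf/in

Solving U = ½k·x² for k: k = 2U/x².
U = 0.187 cal = 0.7824 J; x = 2.22 cm = 0.02220 m.
k = 3175 N/m
3175 N/m × (1 lbf/in / 175.1 N/m) = 18.13 lbf/in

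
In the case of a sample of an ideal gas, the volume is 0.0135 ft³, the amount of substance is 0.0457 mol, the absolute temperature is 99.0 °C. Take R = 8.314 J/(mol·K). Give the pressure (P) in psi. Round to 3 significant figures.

From the ideal-gas law: P = nRT/V.
V = 0.0135 ft³ = 3.823×10^-4 m³; n = 0.0457 mol; T = 99.0 °C = 372.1 K; R = 8.314 J/(mol·K).
P = 3.699×10^5 Pa  (the unit combination reduces to kg/(m·s²) = Pa)
3.699×10^5 Pa × (1 psi / 6895 Pa) = 53.65 psi

53.6 psi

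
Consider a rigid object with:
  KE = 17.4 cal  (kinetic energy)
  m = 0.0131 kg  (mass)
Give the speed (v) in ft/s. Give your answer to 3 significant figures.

Rearranging KE = ½mv² for v: v = √(2·KE/m).
KE = 17.4 cal = 72.80 J; m = 0.0131 kg.
v = 105.4 m/s
105.4 m/s × (1 ft/s / 0.3048 m/s) = 345.9 ft/s

346 ft/s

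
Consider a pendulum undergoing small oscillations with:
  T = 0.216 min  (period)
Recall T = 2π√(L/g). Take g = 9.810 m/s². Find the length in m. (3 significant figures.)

Rearranging T = 2π√(L/g) for L: L = g·(T/2π)².
T = 0.216 min = 12.96 s; g = 9.810 m/s².
L = 41.74 m

41.7 m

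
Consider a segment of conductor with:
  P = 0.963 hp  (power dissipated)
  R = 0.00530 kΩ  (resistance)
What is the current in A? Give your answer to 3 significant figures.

11.6 A

Rearranging: I = √(P/R).
P = 0.963 hp = 718.1 W; R = 0.00530 kΩ = 5.300 Ω.
I = 11.64 A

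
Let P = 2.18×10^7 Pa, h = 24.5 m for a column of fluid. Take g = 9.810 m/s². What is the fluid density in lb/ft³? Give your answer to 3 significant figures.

5660 lb/ft³

Rearranging P = ρ·g·h for ρ: ρ = P/(g·h).
P = 2.18×10^7 Pa; h = 24.5 m; g = 9.810 m/s².
ρ = 90703 kg/m³
90703 kg/m³ × (1 lb/ft³ / 16.02 kg/m³) = 5662 lb/ft³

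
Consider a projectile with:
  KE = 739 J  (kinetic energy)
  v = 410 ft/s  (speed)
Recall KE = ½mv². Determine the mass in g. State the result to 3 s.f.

Rearranging KE = ½mv² for m: m = 2·KE/v².
KE = 739 J; v = 410 ft/s = 125.0 m/s.
m = 0.09464 kg
0.09464 kg × (1 g / 0.001000 kg) = 94.64 g

94.6 g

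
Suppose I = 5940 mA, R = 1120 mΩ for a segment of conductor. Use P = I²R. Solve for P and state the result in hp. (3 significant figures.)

0.0530 hp

Directly: P = I²R.
I = 5940 mA = 5.940 A; R = 1120 mΩ = 1.120 Ω.
P = 39.52 W  (the unit combination reduces to kg·m²/s³ = W)
39.52 W × (1 hp / 745.7 W) = 0.05299 hp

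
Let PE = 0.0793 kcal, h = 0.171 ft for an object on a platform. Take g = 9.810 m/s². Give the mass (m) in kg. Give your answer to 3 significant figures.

Rearranging: m = PE/(g·h).
PE = 0.0793 kcal = 331.8 J; h = 0.171 ft = 0.05212 m; g = 9.810 m/s².
m = 648.9 kg

649 kg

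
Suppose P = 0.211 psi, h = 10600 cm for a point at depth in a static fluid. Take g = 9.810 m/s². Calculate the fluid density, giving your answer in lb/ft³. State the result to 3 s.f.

0.0873 lb/ft³

Rearranging: ρ = P/(g·h).
P = 0.211 psi = 1455 Pa; h = 10600 cm = 106.0 m; g = 9.810 m/s².
ρ = 1.399 kg/m³
1.399 kg/m³ × (1 lb/ft³ / 16.02 kg/m³) = 0.08734 lb/ft³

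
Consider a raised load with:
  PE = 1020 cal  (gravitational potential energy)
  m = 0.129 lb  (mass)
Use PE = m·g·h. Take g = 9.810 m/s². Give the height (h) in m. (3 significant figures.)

Rearranging: h = PE/(m·g).
PE = 1020 cal = 4268 J; m = 0.129 lb = 0.05851 kg; g = 9.810 m/s².
h = 7435 m

7430 m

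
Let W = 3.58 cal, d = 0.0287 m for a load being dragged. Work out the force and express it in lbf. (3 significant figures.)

Rearranging W = F·d for F: F = W/d.
W = 3.58 cal = 14.98 J; d = 0.0287 m.
F = 521.9 N  (the unit combination reduces to kg·m/s² = N)
521.9 N × (1 lbf / 4.448 N) = 117.3 lbf

117 lbf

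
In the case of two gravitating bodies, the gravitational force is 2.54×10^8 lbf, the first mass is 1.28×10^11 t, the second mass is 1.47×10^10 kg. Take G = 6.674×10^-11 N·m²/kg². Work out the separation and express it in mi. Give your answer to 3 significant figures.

0.207 mi

From Newton's law of gravitation: r = √(G·m₁m₂/F).
F = 2.54×10^8 lbf = 1.130×10^9 N; m₁ = 1.28×10^11 t = 1.280×10^14 kg; m₂ = 1.47×10^10 kg; G = 6.674×10^-11 N·m²/kg².
r = 333.4 m
333.4 m × (1 mi / 1609 m) = 0.2072 mi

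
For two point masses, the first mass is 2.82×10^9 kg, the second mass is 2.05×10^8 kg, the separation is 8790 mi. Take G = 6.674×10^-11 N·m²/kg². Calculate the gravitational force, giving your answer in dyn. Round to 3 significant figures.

From Newton's law of gravitation: F = Gm₁m₂/r².
m₁ = 2.82×10^9 kg; m₂ = 2.05×10^8 kg; r = 8790 mi = 1.415×10^7 m; G = 6.674×10^-11 N·m²/kg².
F = 1.928×10^-7 N
1.928×10^-7 N × (1 dyn / 1.000×10^-5 N) = 0.01928 dyn

0.0193 dyn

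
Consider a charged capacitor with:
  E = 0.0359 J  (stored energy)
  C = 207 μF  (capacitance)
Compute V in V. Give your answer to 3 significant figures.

Solving E = ½C·V² for V: V = √(2E/C).
E = 0.0359 J; C = 207 μF = 2.070×10^-4 F.
V = 18.62 V  (the unit combination reduces to kg·m²/(A·s³) = V)

18.6 V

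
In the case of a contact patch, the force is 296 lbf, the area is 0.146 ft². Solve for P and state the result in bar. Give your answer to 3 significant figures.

0.971 bar

Directly: P = F/A.
F = 296 lbf = 1317 N; A = 0.146 ft² = 0.01356 m².
P = 97072 Pa  (the unit combination reduces to kg/(m·s²) = Pa)
97072 Pa × (1 bar / 1.000×10^5 Pa) = 0.9707 bar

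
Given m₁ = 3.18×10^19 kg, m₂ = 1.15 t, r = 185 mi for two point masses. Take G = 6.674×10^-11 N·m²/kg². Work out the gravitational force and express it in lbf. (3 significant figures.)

From Newton's law of gravitation: F = Gm₁m₂/r².
m₁ = 3.18×10^19 kg; m₂ = 1.15 t = 1150 kg; r = 185 mi = 2.977×10^5 m; G = 6.674×10^-11 N·m²/kg².
F = 27.53 N
27.53 N × (1 lbf / 4.448 N) = 6.190 lbf

6.19 lbf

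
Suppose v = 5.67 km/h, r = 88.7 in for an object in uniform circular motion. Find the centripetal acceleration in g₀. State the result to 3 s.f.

0.112 g₀

a is given directly by: a = v²/r.
v = 5.67 km/h = 1.575 m/s; r = 88.7 in = 2.253 m.
a = 1.101 m/s²
1.101 m/s² × (1 g₀ / 9.807 m/s²) = 0.1123 g₀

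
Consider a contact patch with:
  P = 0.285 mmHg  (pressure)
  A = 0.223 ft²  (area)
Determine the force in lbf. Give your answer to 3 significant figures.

0.177 lbf

Rearranging: F = P·A.
P = 0.285 mmHg = 38.00 Pa; A = 0.223 ft² = 0.02072 m².
F = 0.7872 N
0.7872 N × (1 lbf / 4.448 N) = 0.1770 lbf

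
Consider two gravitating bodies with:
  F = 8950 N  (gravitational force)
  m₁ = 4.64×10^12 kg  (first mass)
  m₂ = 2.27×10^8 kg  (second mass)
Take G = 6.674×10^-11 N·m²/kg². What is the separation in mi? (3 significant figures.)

From Newton's law of gravitation: r = √(G·m₁m₂/F).
F = 8950 N; m₁ = 4.64×10^12 kg; m₂ = 2.27×10^8 kg; G = 6.674×10^-11 N·m²/kg².
r = 2803 m
2803 m × (1 mi / 1609 m) = 1.741 mi

1.74 mi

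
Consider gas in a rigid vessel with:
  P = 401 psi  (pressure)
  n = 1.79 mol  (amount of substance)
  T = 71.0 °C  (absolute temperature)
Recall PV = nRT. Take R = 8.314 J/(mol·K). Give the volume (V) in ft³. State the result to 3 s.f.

Rearranging: V = nRT/P.
P = 401 psi = 2.765×10^6 Pa; n = 1.79 mol; T = 71.0 °C = 344.1 K; R = 8.314 J/(mol·K).
V = 0.001852 m³
0.001852 m³ × (1 ft³ / 0.02832 m³) = 0.06542 ft³

0.0654 ft³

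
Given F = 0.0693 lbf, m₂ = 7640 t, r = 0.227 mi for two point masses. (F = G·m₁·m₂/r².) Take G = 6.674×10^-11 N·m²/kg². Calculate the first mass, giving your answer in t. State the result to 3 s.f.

Solving F = G·m₁·m₂/r² for m₁: m₁ = F·r²/(G·m₂).
F = 0.0693 lbf = 0.3083 N; m₂ = 7640 t = 7.640×10^6 kg; r = 0.227 mi = 365.3 m; G = 6.674×10^-11 N·m²/kg².
m₁ = 8.068×10^7 kg
8.068×10^7 kg × (1 t / 1000 kg) = 80684 t

80700 t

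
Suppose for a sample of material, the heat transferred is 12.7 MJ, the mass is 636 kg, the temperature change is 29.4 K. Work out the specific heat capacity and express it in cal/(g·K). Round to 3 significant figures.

Rearranging Q = m·c·ΔT for c: c = Q/(m·ΔT).
Q = 12.7 MJ = 1.270×10^7 J; m = 636 kg; ΔT = 29.4 K.
c = 679.2 J/(kg·K)
679.2 J/(kg·K) × (1 cal/(g·K) / 4184 J/(kg·K)) = 0.1623 cal/(g·K)

0.162 cal/(g·K)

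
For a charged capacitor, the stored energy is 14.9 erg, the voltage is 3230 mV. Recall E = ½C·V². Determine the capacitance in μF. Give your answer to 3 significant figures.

0.286 μF

Rearranging: C = 2E/V².
E = 14.9 erg = 1.490×10^-6 J; V = 3230 mV = 3.230 V.
C = 2.856×10^-7 F
2.856×10^-7 F × (1 μF / 1.000×10^-6 F) = 0.2856 μF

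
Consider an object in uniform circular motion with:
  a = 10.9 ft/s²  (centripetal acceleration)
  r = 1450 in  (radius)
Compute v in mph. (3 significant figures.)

24.7 mph

Solving a = v²/r for v: v = √(a·r).
a = 10.9 ft/s² = 3.322 m/s²; r = 1450 in = 36.83 m.
v = 11.06 m/s
11.06 m/s × (1 mph / 0.4470 m/s) = 24.74 mph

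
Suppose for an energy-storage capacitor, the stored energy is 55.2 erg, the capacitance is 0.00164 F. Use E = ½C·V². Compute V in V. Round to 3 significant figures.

0.0820 V

Solving E = ½C·V² for V: V = √(2E/C).
E = 55.2 erg = 5.520×10^-6 J; C = 0.00164 F.
V = 0.08205 V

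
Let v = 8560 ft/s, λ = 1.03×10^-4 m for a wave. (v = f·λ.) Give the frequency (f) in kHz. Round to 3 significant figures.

Solving v = f·λ for f: f = v/λ.
v = 8560 ft/s = 2609 m/s; λ = 1.03×10^-4 m.
f = 2.533×10^7 Hz
2.533×10^7 Hz × (1 kHz / 1000 Hz) = 25331 kHz

25300 kHz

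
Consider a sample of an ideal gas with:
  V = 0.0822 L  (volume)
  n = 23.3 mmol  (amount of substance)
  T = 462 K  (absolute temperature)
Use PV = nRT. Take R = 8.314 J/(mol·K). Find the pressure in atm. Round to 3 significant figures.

From the ideal-gas law: P = nRT/V.
V = 0.0822 L = 8.220×10^-5 m³; n = 23.3 mmol = 0.02330 mol; T = 462 K; R = 8.314 J/(mol·K).
P = 1.089×10^6 Pa  (the unit combination reduces to kg/(m·s²) = Pa)
1.089×10^6 Pa × (1 atm / 1.013×10^5 Pa) = 10.75 atm

10.7 atm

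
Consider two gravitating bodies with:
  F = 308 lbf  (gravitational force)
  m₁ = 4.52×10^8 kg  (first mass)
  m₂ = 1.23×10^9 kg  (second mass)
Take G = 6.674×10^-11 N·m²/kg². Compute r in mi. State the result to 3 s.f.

From Newton's law of gravitation: r = √(G·m₁m₂/F).
F = 308 lbf = 1370 N; m₁ = 4.52×10^8 kg; m₂ = 1.23×10^9 kg; G = 6.674×10^-11 N·m²/kg².
r = 164.6 m
164.6 m × (1 mi / 1609 m) = 0.1023 mi

0.102 mi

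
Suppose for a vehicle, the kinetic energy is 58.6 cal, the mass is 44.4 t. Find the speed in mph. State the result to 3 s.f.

0.235 mph

Solving KE = ½mv² for v: v = √(2·KE/m).
KE = 58.6 cal = 245.2 J; m = 44.4 t = 44400 kg.
v = 0.1051 m/s
0.1051 m/s × (1 mph / 0.4470 m/s) = 0.2351 mph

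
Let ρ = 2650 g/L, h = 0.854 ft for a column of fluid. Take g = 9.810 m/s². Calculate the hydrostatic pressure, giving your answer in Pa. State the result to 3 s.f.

P is given directly by: P = ρgh.
ρ = 2650 g/L = 2650 kg/m³; h = 0.854 ft = 0.2603 m; g = 9.810 m/s².
P = 6767 Pa  (the unit combination reduces to kg/(m·s²) = Pa)

6770 Pa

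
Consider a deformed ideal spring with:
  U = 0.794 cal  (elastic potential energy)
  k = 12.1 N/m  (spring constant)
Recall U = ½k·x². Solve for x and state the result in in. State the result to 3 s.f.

Rearranging: x = √(2U/k).
U = 0.794 cal = 3.322 J; k = 12.1 N/m.
x = 0.7410 m
0.7410 m × (1 in / 0.02540 m) = 29.17 in

29.2 in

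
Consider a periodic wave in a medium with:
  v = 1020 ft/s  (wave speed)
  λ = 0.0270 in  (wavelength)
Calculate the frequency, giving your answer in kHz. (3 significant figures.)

453 kHz

Rearranging: f = v/λ.
v = 1020 ft/s = 310.9 m/s; λ = 0.0270 in = 6.858×10^-4 m.
f = 4.533×10^5 Hz
4.533×10^5 Hz × (1 kHz / 1000 Hz) = 453.3 kHz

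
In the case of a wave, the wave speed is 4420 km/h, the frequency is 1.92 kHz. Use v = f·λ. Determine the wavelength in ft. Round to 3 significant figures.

2.10 ft

Rearranging v = f·λ for λ: λ = v/f.
v = 4420 km/h = 1228 m/s; f = 1.92 kHz = 1920 Hz.
λ = 0.6395 m
0.6395 m × (1 ft / 0.3048 m) = 2.098 ft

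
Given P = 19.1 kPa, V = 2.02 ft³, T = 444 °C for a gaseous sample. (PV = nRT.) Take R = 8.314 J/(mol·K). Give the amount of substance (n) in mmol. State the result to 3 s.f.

From the ideal-gas law: n = PV/(RT).
P = 19.1 kPa = 19100 Pa; V = 2.02 ft³ = 0.05720 m³; T = 444 °C = 717.1 K; R = 8.314 J/(mol·K).
n = 0.1832 mol
0.1832 mol × (1 mmol / 0.001000 mol) = 183.2 mmol

183 mmol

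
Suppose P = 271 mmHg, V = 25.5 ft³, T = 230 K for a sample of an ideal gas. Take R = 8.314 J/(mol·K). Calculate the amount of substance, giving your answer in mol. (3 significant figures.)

From the ideal-gas law: n = PV/(RT).
P = 271 mmHg = 36130 Pa; V = 25.5 ft³ = 0.7221 m³; T = 230 K; R = 8.314 J/(mol·K).
n = 13.64 mol

13.6 mol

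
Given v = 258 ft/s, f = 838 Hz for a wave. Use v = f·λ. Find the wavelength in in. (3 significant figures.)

Rearranging v = f·λ for λ: λ = v/f.
v = 258 ft/s = 78.64 m/s; f = 838 Hz.
λ = 0.09384 m
0.09384 m × (1 in / 0.02540 m) = 3.695 in

3.69 in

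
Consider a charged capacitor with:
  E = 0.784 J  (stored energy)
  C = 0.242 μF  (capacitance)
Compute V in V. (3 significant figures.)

2550 V

Solving E = ½C·V² for V: V = √(2E/C).
E = 0.784 J; C = 0.242 μF = 2.420×10^-7 F.
V = 2545 V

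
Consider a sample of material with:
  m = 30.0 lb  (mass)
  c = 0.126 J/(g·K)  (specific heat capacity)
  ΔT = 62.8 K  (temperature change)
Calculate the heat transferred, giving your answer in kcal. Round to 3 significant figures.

25.7 kcal

Directly: Q = mcΔT.
m = 30.0 lb = 13.61 kg; c = 0.126 J/(g·K) = 126.0 J/(kg·K); ΔT = 62.8 K.
Q = 1.077×10^5 J
1.077×10^5 J × (1 kcal / 4184 J) = 25.74 kcal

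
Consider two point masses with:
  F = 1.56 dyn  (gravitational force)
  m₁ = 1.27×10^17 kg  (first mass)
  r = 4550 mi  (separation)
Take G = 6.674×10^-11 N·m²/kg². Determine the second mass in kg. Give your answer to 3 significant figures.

From Newton's law of gravitation: m₂ = F·r²/(G·m₁).
F = 1.56 dyn = 1.560×10^-5 N; m₁ = 1.27×10^17 kg; r = 4550 mi = 7.323×10^6 m; G = 6.674×10^-11 N·m²/kg².
m₂ = 98.69 kg

98.7 kg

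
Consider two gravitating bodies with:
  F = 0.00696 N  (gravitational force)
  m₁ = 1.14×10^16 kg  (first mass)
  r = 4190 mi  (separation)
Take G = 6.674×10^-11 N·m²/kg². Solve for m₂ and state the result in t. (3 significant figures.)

Solving F = G·m₁·m₂/r² for m₂: m₂ = F·r²/(G·m₁).
F = 0.00696 N; m₁ = 1.14×10^16 kg; r = 4190 mi = 6.743×10^6 m; G = 6.674×10^-11 N·m²/kg².
m₂ = 4.160×10^5 kg
4.160×10^5 kg × (1 t / 1000 kg) = 416.0 t

416 t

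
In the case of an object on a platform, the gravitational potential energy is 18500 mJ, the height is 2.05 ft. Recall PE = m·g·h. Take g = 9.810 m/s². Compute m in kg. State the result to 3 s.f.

Rearranging PE = m·g·h for m: m = PE/(g·h).
PE = 18500 mJ = 18.50 J; h = 2.05 ft = 0.6248 m; g = 9.810 m/s².
m = 3.018 kg

3.02 kg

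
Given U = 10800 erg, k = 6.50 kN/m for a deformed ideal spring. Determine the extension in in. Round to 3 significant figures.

0.0227 in

Rearranging U = ½k·x² for x: x = √(2U/k).
U = 10800 erg = 0.001080 J; k = 6.50 kN/m = 6500 N/m.
x = 5.765×10^-4 m
5.765×10^-4 m × (1 in / 0.02540 m) = 0.02270 in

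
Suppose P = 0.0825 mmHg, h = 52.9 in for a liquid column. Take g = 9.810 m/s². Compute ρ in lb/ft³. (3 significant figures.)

0.0521 lb/ft³

Solving P = ρ·g·h for ρ: ρ = P/(g·h).
P = 0.0825 mmHg = 11.00 Pa; h = 52.9 in = 1.344 m; g = 9.810 m/s².
ρ = 0.8344 kg/m³
0.8344 kg/m³ × (1 lb/ft³ / 16.02 kg/m³) = 0.05209 lb/ft³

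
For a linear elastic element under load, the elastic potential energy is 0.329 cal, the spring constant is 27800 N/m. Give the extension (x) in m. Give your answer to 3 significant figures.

Rearranging: x = √(2U/k).
U = 0.329 cal = 1.377 J; k = 27800 N/m.
x = 0.009951 m

0.00995 m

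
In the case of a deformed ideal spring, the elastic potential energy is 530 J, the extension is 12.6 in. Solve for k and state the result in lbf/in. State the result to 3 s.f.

Rearranging U = ½k·x² for k: k = 2U/x².
U = 530 J; x = 12.6 in = 0.3200 m.
k = 10349 N/m
10349 N/m × (1 lbf/in / 175.1 N/m) = 59.09 lbf/in

59.1 lbf/in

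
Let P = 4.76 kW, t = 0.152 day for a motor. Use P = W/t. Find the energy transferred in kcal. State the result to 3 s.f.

Rearranging P = W/t for W: W = P·t.
P = 4.76 kW = 4760 W; t = 0.152 day = 13133 s.
W = 6.251×10^7 J
6.251×10^7 J × (1 kcal / 4184 J) = 14941 kcal

14900 kcal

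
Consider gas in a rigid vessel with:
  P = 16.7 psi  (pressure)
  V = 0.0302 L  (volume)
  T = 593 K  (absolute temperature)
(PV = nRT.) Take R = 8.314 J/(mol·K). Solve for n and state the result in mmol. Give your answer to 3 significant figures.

From the ideal-gas law: n = PV/(RT).
P = 16.7 psi = 1.151×10^5 Pa; V = 0.0302 L = 3.020×10^-5 m³; T = 593 K; R = 8.314 J/(mol·K).
n = 7.053×10^-4 mol
7.053×10^-4 mol × (1 mmol / 0.001000 mol) = 0.7053 mmol

0.705 mmol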